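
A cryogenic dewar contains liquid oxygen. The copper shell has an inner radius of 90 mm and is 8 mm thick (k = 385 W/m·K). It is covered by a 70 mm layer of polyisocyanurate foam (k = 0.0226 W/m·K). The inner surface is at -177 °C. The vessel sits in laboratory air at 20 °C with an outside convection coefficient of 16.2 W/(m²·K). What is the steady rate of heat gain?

Q ≈ 13 W

Each spherical layer contributes R = (1/r_i − 1/r_o)/(4πk):
R_copper shell = (1/0.09 − 1/0.098)/(4π×385) = 1.875×10^-4 K/W
R_polyisocyanurate foam = (1/0.098 − 1/0.168)/(4π×0.0226) = 14.97 K/W
R_outer film = 1/(h·4πr_o²) = 1/(16.2×4π×0.168²) = 0.174 K/W
R_total = 15.15 K/W
Q = ΔT/R_total = 197/15.15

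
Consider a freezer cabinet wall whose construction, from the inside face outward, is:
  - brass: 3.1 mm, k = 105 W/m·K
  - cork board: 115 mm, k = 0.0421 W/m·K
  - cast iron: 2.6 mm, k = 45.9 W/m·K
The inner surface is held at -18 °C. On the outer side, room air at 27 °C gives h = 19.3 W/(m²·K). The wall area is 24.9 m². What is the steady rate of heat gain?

Q ≈ 403 W

Thermal resistances in series:
R_brass = L/(kA) = 0.0031/(105×24.9) = 1.186×10^-6 K/W
R_cork board = L/(kA) = 0.115/(0.0421×24.9) = 0.1097 K/W
R_cast iron = L/(kA) = 0.0026/(45.9×24.9) = 2.275×10^-6 K/W
R_outer film = 1/(h_o·A) = 1/(19.3×24.9) = 0.002081 K/W
R_total = 0.1118 K/W
Q = ΔT / R_total = 45 / 0.1118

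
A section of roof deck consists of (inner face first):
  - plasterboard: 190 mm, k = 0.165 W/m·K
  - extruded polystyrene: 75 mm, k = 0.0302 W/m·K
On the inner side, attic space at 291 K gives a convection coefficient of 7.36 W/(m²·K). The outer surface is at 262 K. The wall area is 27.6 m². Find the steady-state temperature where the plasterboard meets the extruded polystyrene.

Thermal resistances in series:
R_inner film = 1/(h_i·A) = 1/(7.36×27.6) = 0.004923 K/W
R_plasterboard = L/(kA) = 0.19/(0.165×27.6) = 0.04172 K/W
R_extruded polystyrene = L/(kA) = 0.075/(0.0302×27.6) = 0.08998 K/W
R_total = 0.1366 K/W;  Q = ΔT/R_total = 29/0.1366 = 212.3 W
T_interface = T_inner − Q·ΣR(inner→interface) = 291 − 212×0.04664

T ≈ 281 K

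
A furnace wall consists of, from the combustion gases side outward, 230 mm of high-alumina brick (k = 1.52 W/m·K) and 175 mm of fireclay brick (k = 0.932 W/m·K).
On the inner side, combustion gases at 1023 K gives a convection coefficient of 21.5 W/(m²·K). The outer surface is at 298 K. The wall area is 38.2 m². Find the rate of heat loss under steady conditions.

Q ≈ 71800 W

Treating each layer as a thermal resistance in series:
R_inner film = 1/(h_i·A) = 1/(21.5×38.2) = 0.001218 K/W
R_high-alumina brick = L/(kA) = 0.23/(1.52×38.2) = 0.003961 K/W
R_fireclay brick = L/(kA) = 0.175/(0.932×38.2) = 0.004915 K/W
R_total = 0.01009 K/W
Q = ΔT / R_total = 725 / 0.01009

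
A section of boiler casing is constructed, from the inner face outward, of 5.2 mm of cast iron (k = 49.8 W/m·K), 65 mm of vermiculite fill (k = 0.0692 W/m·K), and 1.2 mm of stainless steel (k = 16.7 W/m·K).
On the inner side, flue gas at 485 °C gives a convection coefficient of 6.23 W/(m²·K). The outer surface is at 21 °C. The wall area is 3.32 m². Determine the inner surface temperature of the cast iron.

Using the resistance-network approach (series):
R_inner film = 1/(h_i·A) = 1/(6.23×3.32) = 0.04835 K/W
R_cast iron = L/(kA) = 0.0052/(49.8×3.32) = 3.145×10^-5 K/W
R_vermiculite fill = L/(kA) = 0.065/(0.0692×3.32) = 0.2829 K/W
R_stainless steel = L/(kA) = 0.0012/(16.7×3.32) = 2.164×10^-5 K/W
R_total = 0.3313 K/W;  Q = ΔT/R_total = 464/0.3313 = 1400 W
T_interface = T_inner − Q·ΣR(inner→interface) = 485 − 1400×0.04835

T ≈ 417 °C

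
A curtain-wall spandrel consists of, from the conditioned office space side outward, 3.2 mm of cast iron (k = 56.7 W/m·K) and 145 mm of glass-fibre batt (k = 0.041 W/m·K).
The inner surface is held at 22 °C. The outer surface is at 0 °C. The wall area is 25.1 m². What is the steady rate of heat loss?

Q ≈ 156 W

Series thermal resistances:
R_cast iron = L/(kA) = 0.0032/(56.7×25.1) = 2.249×10^-6 K/W
R_glass-fibre batt = L/(kA) = 0.145/(0.041×25.1) = 0.1409 K/W
R_total = 0.1409 K/W
Q = ΔT / R_total = 22 / 0.1409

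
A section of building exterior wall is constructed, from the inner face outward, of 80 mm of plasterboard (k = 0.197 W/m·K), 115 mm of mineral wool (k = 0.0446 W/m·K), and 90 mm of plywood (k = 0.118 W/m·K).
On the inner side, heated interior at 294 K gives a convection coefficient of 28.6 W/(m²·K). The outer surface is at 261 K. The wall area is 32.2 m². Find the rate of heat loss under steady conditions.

Model the wall as resistances in series:
R_inner film = 1/(h_i·A) = 1/(28.6×32.2) = 0.001086 K/W
R_plasterboard = L/(kA) = 0.08/(0.197×32.2) = 0.01261 K/W
R_mineral wool = L/(kA) = 0.115/(0.0446×32.2) = 0.08008 K/W
R_plywood = L/(kA) = 0.09/(0.118×32.2) = 0.02369 K/W
R_total = 0.1175 K/W
Q = ΔT / R_total = 33 / 0.1175

Q ≈ 281 W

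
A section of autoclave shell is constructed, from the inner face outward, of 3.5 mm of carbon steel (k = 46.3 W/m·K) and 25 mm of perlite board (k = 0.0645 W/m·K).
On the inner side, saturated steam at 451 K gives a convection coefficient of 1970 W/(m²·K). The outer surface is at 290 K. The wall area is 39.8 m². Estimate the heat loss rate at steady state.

Series thermal resistances:
R_inner film = 1/(h_i·A) = 1/(1970×39.8) = 1.275×10^-5 K/W
R_carbon steel = L/(kA) = 0.0035/(46.3×39.8) = 1.899×10^-6 K/W
R_perlite board = L/(kA) = 0.025/(0.0645×39.8) = 0.009739 K/W
R_total = 0.009753 K/W
Q = ΔT / R_total = 161 / 0.009753

Q ≈ 16500 W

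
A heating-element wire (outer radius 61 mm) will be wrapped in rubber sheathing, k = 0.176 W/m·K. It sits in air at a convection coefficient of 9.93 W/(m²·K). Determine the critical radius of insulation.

For a cylinder r_cr = k/h = 0.176/9.93
r_cr = 17.7 mm; since the bare radius (61 mm) is above r_cr, any added insulation will reduce heat loss.

r_cr ≈ 17.7 mm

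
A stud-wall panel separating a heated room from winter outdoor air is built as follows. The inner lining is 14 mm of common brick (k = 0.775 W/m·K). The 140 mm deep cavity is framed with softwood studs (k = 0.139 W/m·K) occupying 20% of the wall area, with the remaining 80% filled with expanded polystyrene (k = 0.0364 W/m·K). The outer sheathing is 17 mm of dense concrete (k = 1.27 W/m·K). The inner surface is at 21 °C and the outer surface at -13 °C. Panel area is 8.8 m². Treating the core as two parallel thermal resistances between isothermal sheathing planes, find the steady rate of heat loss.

Q ≈ 120 W

Sheathing layers in series; stud and cavity paths in parallel between them.
R_inner = 0.014/(0.775×8.8) = 0.002053 K/W
R_stud  = 0.14/(0.139×0.2×8.8) = 0.5723 K/W
R_cav   = 0.14/(0.0364×0.8×8.8) = 0.5463 K/W
1/R_core = 1/R_stud + 1/R_cav → R_core = 0.2795 K/W
R_outer = 0.017/(1.27×8.8) = 0.001521 K/W
R_total = 0.2831 K/W
Q = ΔT/R_total = 34/0.2831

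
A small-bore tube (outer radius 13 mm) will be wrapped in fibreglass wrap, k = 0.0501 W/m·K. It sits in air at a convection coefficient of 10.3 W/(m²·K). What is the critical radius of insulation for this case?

For a cylinder r_cr = k/h = 0.0501/10.3
r_cr = 4.86 mm; since the bare radius (13 mm) is above r_cr, any added insulation will reduce heat loss.

r_cr ≈ 4.86 mm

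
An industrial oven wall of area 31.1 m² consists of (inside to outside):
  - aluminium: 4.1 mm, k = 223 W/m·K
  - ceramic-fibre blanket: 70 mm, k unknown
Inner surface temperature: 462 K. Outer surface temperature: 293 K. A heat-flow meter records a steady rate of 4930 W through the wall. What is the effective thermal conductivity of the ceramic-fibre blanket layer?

k ≈ 0.0657 W/(m·K)

Model the wall as resistances in series:
R_aluminium = L/(kA) = 0.0041/(223×31.1) = 5.912×10^-7 K/W
Sum of known resistances R_other = 5.912×10^-7 K/W
Total R = ΔT/Q = 169/4930 = 0.03428 K/W
R_ceramic-fibre blanket = R_total − R_other = 0.03428 K/W
k = L/(R·A) = 0.07/(0.03428×31.1)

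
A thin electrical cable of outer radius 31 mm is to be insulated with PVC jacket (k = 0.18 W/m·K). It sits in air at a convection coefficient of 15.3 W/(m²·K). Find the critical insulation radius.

For a cylinder r_cr = k/h = 0.18/15.3
r_cr = 11.8 mm; since the bare radius (31 mm) is above r_cr, any added insulation will reduce heat loss.

r_cr ≈ 11.8 mm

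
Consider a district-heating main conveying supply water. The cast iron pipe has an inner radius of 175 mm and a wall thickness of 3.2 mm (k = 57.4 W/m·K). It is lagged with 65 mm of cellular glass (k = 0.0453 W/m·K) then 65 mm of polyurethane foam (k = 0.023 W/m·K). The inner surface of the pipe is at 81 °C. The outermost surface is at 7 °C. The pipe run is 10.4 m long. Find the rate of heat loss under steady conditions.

Q ≈ 282 W

Treating each annulus and film as a series resistance:
R_cast iron pipe wall = ln(178.2/175)/(2π×57.4×10.4) = 4.831×10^-6 K/W
R_cellular glass = ln(243.2/178.2)/(2π×0.0453×10.4) = 0.1051 K/W
R_polyurethane foam = ln(308.2/243.2)/(2π×0.023×10.4) = 0.1576 K/W
R_total = 0.2627 K/W
Q = ΔT/R_total = 74/0.2627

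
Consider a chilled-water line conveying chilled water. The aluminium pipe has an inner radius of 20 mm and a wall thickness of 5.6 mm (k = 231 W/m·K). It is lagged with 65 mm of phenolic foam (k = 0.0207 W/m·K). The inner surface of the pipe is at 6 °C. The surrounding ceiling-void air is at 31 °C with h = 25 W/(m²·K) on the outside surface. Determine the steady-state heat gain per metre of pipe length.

For a radial system each layer contributes R = ln(r_out/r_in)/(2πkL); films add R = 1/(hA).
R_aluminium pipe wall = ln(25.6/20)/(2π×231×1) = 1.701×10^-4 K/W
R_phenolic foam = ln(90.6/25.6)/(2π×0.0207×1) = 9.717 K/W
R_outer film = 1/(h_o·2πr_oL) = 1/(25×2π×0.0906×1) = 0.07027 K/W
R_total = 9.788 K/W
Q = ΔT/R_total = 25/9.788

q′ ≈ 2.55 W/m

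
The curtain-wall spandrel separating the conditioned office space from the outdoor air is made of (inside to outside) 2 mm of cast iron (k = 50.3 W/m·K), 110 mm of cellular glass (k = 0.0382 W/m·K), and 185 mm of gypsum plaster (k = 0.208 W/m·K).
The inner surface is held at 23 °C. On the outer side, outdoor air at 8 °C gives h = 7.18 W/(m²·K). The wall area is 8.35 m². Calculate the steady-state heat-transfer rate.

Q ≈ 32 W

Series thermal resistances:
R_cast iron = L/(kA) = 0.002/(50.3×8.35) = 4.762×10^-6 K/W
R_cellular glass = L/(kA) = 0.11/(0.0382×8.35) = 0.3449 K/W
R_gypsum plaster = L/(kA) = 0.185/(0.208×8.35) = 0.1065 K/W
R_outer film = 1/(h_o·A) = 1/(7.18×8.35) = 0.01668 K/W
R_total = 0.4681 K/W
Q = ΔT / R_total = 15 / 0.4681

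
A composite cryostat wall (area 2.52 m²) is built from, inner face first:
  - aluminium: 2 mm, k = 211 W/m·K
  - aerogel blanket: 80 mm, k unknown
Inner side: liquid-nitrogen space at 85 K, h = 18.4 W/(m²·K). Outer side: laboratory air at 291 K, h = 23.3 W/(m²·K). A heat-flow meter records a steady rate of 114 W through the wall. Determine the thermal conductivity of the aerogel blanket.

Series thermal resistances:
R_inner film = 1/(h_i·A) = 1/(18.4×2.52) = 0.02157 K/W
R_aluminium = L/(kA) = 0.002/(211×2.52) = 3.761×10^-6 K/W
R_outer film = 1/(h_o·A) = 1/(23.3×2.52) = 0.01703 K/W
Sum of known resistances R_other = 0.0386 K/W
Total R = ΔT/Q = 206/114 = 1.807 K/W
R_aerogel blanket = R_total − R_other = 1.768 K/W
k = L/(R·A) = 0.08/(1.768×2.52)

k ≈ 0.018 W/(m·K)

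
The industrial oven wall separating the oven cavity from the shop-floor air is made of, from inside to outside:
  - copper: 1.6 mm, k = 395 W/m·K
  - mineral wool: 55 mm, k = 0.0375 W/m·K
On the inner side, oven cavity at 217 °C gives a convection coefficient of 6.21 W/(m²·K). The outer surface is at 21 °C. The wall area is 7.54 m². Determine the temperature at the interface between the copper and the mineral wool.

T ≈ 198 °C

Series thermal resistances:
R_inner film = 1/(h_i·A) = 1/(6.21×7.54) = 0.02136 K/W
R_copper = L/(kA) = 0.0016/(395×7.54) = 5.372×10^-7 K/W
R_mineral wool = L/(kA) = 0.055/(0.0375×7.54) = 0.1945 K/W
R_total = 0.2159 K/W;  Q = ΔT/R_total = 196/0.2159 = 907.9 W
T_interface = T_inner − Q·ΣR(inner→interface) = 217 − 908×0.02136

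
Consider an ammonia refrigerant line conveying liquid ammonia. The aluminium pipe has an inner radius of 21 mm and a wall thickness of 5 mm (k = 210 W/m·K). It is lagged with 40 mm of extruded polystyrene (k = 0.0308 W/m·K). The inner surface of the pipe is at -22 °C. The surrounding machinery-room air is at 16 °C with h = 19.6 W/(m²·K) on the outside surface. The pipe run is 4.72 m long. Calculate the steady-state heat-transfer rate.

Radial resistances (cylindrical: R_cond = ln(r_o/r_i)/(2πkL), R_conv = 1/(h·2πrL)):
R_aluminium pipe wall = ln(26/21)/(2π×210×4.72) = 3.429×10^-5 K/W
R_extruded polystyrene = ln(66/26)/(2π×0.0308×4.72) = 1.02 K/W
R_outer film = 1/(h_o·2πr_oL) = 1/(19.6×2π×0.066×4.72) = 0.02607 K/W
R_total = 1.046 K/W
Q = ΔT/R_total = 38/1.046

Q ≈ 36.3 W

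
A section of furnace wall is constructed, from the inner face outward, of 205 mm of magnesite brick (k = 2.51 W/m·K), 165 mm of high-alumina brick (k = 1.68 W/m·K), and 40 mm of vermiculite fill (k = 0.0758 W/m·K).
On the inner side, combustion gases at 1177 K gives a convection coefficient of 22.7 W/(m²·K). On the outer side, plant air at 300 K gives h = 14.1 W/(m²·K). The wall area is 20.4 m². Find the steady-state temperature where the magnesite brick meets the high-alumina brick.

T ≈ 1040 K

Thermal resistances in series:
R_inner film = 1/(h_i·A) = 1/(22.7×20.4) = 0.002159 K/W
R_magnesite brick = L/(kA) = 0.205/(2.51×20.4) = 0.004004 K/W
R_high-alumina brick = L/(kA) = 0.165/(1.68×20.4) = 0.004814 K/W
R_vermiculite fill = L/(kA) = 0.04/(0.0758×20.4) = 0.02587 K/W
R_outer film = 1/(h_o·A) = 1/(14.1×20.4) = 0.003477 K/W
R_total = 0.04032 K/W;  Q = ΔT/R_total = 877/0.04032 = 21750 W
T_interface = T_inner − Q·ΣR(inner→interface) = 1177 − 21700×0.006163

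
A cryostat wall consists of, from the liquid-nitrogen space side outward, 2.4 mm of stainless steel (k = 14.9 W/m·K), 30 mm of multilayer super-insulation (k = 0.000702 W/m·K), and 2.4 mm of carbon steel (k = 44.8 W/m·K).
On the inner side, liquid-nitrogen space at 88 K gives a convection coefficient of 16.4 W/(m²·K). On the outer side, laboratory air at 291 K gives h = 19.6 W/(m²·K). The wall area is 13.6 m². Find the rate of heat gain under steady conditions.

Series thermal resistances:
R_inner film = 1/(h_i·A) = 1/(16.4×13.6) = 0.004484 K/W
R_stainless steel = L/(kA) = 0.0024/(14.9×13.6) = 1.184×10^-5 K/W
R_multilayer super-insulation = L/(kA) = 0.03/(0.000702×13.6) = 3.142 K/W
R_carbon steel = L/(kA) = 0.0024/(44.8×13.6) = 3.939×10^-6 K/W
R_outer film = 1/(h_o·A) = 1/(19.6×13.6) = 0.003752 K/W
R_total = 3.151 K/W
Q = ΔT / R_total = 203 / 3.151

Q ≈ 64.4 W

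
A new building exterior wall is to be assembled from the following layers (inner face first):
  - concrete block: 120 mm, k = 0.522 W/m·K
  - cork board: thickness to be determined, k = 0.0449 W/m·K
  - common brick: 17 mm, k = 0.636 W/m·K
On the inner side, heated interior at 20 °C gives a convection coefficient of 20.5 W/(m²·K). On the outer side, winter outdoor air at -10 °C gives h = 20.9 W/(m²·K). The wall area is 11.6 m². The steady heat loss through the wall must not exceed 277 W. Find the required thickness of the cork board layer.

Thermal resistances in series:
R_inner film = 1/(h_i·A) = 1/(20.5×11.6) = 0.004205 K/W
R_concrete block = L/(kA) = 0.12/(0.522×11.6) = 0.01982 K/W
R_common brick = L/(kA) = 0.017/(0.636×11.6) = 0.002304 K/W
R_outer film = 1/(h_o·A) = 1/(20.9×11.6) = 0.004125 K/W
Sum of the known resistances R_other = 0.03045 K/W
Required total resistance R_tot = ΔT/Q_allow = 30/277 = 0.1083 K/W
R_cork board = R_tot − R_other = 0.07785 K/W
L = R·k·A = 0.07785×0.0449×11.6

L ≈ 40.5 mm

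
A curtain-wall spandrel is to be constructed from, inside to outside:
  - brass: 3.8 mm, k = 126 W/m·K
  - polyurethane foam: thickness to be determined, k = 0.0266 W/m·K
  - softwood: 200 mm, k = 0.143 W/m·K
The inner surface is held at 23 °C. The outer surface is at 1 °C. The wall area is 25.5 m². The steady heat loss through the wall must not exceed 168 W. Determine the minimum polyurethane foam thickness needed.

L ≈ 51.6 mm

Using the resistance-network approach (series):
R_brass = L/(kA) = 0.0038/(126×25.5) = 1.183×10^-6 K/W
R_softwood = L/(kA) = 0.2/(0.143×25.5) = 0.05485 K/W
Sum of the known resistances R_other = 0.05485 K/W
Required total resistance R_tot = ΔT/Q_allow = 22/168 = 0.131 K/W
R_polyurethane foam = R_tot − R_other = 0.0761 K/W
L = R·k·A = 0.0761×0.0266×25.5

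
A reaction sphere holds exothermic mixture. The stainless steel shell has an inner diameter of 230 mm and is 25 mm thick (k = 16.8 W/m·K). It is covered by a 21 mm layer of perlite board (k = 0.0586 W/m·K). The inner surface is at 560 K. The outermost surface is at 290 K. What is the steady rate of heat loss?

For a spherical shell R = (1/r₁ − 1/r₂)/(4πk); film R = 1/(h·4πr²). In series:
R_stainless steel shell = (1/0.115 − 1/0.14)/(4π×16.8) = 0.007355 K/W
R_perlite board = (1/0.14 − 1/0.161)/(4π×0.0586) = 1.265 K/W
R_total = 1.273 K/W
Q = ΔT/R_total = 270/1.273

Q ≈ 212 W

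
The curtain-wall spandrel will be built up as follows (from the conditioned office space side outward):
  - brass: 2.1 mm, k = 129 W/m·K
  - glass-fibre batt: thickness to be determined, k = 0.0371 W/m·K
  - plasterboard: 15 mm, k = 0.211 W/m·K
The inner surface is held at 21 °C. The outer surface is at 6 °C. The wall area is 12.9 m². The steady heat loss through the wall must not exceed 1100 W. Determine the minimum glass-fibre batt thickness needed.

L ≈ 3.89 mm

Thermal resistances in series:
R_brass = L/(kA) = 0.0021/(129×12.9) = 1.262×10^-6 K/W
R_plasterboard = L/(kA) = 0.015/(0.211×12.9) = 0.005511 K/W
Sum of the known resistances R_other = 0.005512 K/W
Required total resistance R_tot = ΔT/Q_allow = 15/1100 = 0.01364 K/W
R_glass-fibre batt = R_tot − R_other = 0.008124 K/W
L = R·k·A = 0.008124×0.0371×12.9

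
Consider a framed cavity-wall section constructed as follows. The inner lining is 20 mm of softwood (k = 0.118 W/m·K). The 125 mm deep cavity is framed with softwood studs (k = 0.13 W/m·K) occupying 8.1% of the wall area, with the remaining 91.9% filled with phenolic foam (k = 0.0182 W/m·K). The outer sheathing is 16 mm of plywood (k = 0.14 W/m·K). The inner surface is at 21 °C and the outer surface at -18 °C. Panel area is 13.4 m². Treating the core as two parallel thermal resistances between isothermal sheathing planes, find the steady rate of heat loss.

Sheathing layers in series; stud and cavity paths in parallel between them.
R_inner = 0.02/(0.118×13.4) = 0.01265 K/W
R_stud  = 0.125/(0.13×0.081×13.4) = 0.8859 K/W
R_cav   = 0.125/(0.0182×0.919×13.4) = 0.5577 K/W
1/R_core = 1/R_stud + 1/R_cav → R_core = 0.3423 K/W
R_outer = 0.016/(0.14×13.4) = 0.008529 K/W
R_total = 0.3634 K/W
Q = ΔT/R_total = 39/0.3634

Q ≈ 107 W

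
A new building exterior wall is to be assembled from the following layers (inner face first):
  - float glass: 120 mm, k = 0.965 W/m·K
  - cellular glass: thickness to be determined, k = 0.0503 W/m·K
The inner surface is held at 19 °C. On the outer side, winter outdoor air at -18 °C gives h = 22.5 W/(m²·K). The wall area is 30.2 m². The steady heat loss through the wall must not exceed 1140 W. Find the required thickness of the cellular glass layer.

Thermal resistances in series:
R_float glass = L/(kA) = 0.12/(0.965×30.2) = 0.004118 K/W
R_outer film = 1/(h_o·A) = 1/(22.5×30.2) = 0.001472 K/W
Sum of the known resistances R_other = 0.005589 K/W
Required total resistance R_tot = ΔT/Q_allow = 37/1140 = 0.03246 K/W
R_cellular glass = R_tot − R_other = 0.02687 K/W
L = R·k·A = 0.02687×0.0503×30.2

L ≈ 40.8 mm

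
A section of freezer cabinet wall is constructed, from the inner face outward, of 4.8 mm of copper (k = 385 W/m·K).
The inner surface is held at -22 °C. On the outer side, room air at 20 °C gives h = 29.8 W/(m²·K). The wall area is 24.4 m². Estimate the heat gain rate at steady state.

Using the resistance-network approach (series):
R_copper = L/(kA) = 0.0048/(385×24.4) = 5.11×10^-7 K/W
R_outer film = 1/(h_o·A) = 1/(29.8×24.4) = 0.001375 K/W
R_total = 0.001376 K/W
Q = ΔT / R_total = 42 / 0.001376

Q ≈ 30500 W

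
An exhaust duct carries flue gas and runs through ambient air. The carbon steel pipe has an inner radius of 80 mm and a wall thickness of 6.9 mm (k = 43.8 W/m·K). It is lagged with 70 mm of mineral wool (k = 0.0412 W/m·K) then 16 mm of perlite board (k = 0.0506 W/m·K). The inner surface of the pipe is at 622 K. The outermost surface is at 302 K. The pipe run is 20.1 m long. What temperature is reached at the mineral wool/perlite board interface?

Per-layer cylindrical resistances, series-summed:
R_carbon steel pipe wall = ln(86.9/80)/(2π×43.8×20.1) = 1.496×10^-5 K/W
R_mineral wool = ln(156.9/86.9)/(2π×0.0412×20.1) = 0.1136 K/W
R_perlite board = ln(172.9/156.9)/(2π×0.0506×20.1) = 0.0152 K/W
R_total = 0.1288 K/W
Q = ΔT/R_total = 320/0.1288
Q = 2490 W
T_interface = T_inner − Q·ΣR(inner→interface) = 622 − 2490×0.1136

T ≈ 340 K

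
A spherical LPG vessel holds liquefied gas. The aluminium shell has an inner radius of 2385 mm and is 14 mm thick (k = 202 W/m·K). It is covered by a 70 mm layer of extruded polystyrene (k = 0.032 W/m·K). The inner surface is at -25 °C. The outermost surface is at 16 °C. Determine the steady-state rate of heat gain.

Radial (spherical) resistances in series:
R_aluminium shell = (1/2.385 − 1/2.399)/(4π×202) = 9.639×10^-7 K/W
R_extruded polystyrene = (1/2.399 − 1/2.469)/(4π×0.032) = 0.02939 K/W
R_total = 0.02939 K/W
Q = ΔT/R_total = 41/0.02939

Q ≈ 1400 W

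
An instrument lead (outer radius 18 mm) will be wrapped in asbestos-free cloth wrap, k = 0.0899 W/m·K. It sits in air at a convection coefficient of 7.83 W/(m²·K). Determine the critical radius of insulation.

r_cr ≈ 11.5 mm

For a cylinder r_cr = k/h = 0.0899/7.83
r_cr = 11.5 mm; since the bare radius (18 mm) is above r_cr, any added insulation will reduce heat loss.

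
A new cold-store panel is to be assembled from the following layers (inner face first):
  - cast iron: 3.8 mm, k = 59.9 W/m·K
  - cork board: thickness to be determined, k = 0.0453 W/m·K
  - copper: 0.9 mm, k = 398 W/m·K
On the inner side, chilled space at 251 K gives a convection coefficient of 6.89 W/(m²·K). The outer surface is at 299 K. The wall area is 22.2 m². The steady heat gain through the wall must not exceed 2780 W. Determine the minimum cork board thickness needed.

Model the wall as resistances in series:
R_inner film = 1/(h_i·A) = 1/(6.89×22.2) = 0.006538 K/W
R_cast iron = L/(kA) = 0.0038/(59.9×22.2) = 2.858×10^-6 K/W
R_copper = L/(kA) = 0.0009/(398×22.2) = 1.019×10^-7 K/W
Sum of the known resistances R_other = 0.006541 K/W
Required total resistance R_tot = ΔT/Q_allow = 48/2780 = 0.01727 K/W
R_cork board = R_tot − R_other = 0.01073 K/W
L = R·k·A = 0.01073×0.0453×22.2

L ≈ 10.8 mm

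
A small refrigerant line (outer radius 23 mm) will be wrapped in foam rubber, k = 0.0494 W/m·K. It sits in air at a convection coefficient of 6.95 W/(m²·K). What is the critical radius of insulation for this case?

r_cr ≈ 7.11 mm

For a cylinder r_cr = k/h = 0.0494/6.95
r_cr = 7.11 mm; since the bare radius (23 mm) is above r_cr, any added insulation will reduce heat loss.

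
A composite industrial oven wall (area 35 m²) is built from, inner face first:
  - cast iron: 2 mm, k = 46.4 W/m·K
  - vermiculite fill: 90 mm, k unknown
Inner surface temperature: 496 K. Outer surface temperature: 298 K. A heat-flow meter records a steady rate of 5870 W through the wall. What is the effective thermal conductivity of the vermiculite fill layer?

k ≈ 0.0762 W/(m·K)

Thermal resistances in series:
R_cast iron = L/(kA) = 0.002/(46.4×35) = 1.232×10^-6 K/W
Sum of known resistances R_other = 1.232×10^-6 K/W
Total R = ΔT/Q = 198/5870 = 0.03373 K/W
R_vermiculite fill = R_total − R_other = 0.03373 K/W
k = L/(R·A) = 0.09/(0.03373×35)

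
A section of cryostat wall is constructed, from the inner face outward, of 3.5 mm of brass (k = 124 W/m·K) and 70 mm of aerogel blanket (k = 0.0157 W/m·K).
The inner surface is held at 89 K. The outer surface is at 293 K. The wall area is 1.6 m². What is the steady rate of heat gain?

Q ≈ 73.2 W

Treating each layer as a thermal resistance in series:
R_brass = L/(kA) = 0.0035/(124×1.6) = 1.764×10^-5 K/W
R_aerogel blanket = L/(kA) = 0.07/(0.0157×1.6) = 2.787 K/W
R_total = 2.787 K/W
Q = ΔT / R_total = 204 / 2.787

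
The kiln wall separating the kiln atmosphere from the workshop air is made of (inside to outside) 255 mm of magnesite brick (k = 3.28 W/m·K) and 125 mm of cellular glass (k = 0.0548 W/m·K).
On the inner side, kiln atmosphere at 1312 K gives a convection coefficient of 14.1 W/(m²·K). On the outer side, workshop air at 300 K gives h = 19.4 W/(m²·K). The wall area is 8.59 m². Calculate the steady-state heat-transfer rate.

Using the resistance-network approach (series):
R_inner film = 1/(h_i·A) = 1/(14.1×8.59) = 0.008256 K/W
R_magnesite brick = L/(kA) = 0.255/(3.28×8.59) = 0.009051 K/W
R_cellular glass = L/(kA) = 0.125/(0.0548×8.59) = 0.2655 K/W
R_outer film = 1/(h_o·A) = 1/(19.4×8.59) = 0.006001 K/W
R_total = 0.2889 K/W
Q = ΔT / R_total = 1012 / 0.2889

Q ≈ 3500 W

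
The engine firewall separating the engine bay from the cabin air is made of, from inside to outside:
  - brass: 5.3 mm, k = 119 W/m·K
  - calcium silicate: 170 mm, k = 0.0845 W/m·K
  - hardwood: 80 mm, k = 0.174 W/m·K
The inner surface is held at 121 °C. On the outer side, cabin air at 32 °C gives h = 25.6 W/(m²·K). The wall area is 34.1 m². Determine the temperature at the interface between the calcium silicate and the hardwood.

Thermal resistances in series:
R_brass = L/(kA) = 0.0053/(119×34.1) = 1.306×10^-6 K/W
R_calcium silicate = L/(kA) = 0.17/(0.0845×34.1) = 0.059 K/W
R_hardwood = L/(kA) = 0.08/(0.174×34.1) = 0.01348 K/W
R_outer film = 1/(h_o·A) = 1/(25.6×34.1) = 0.001146 K/W
R_total = 0.07363 K/W;  Q = ΔT/R_total = 89/0.07363 = 1209 W
T_interface = T_inner − Q·ΣR(inner→interface) = 121 − 1210×0.059

T ≈ 49.7 °C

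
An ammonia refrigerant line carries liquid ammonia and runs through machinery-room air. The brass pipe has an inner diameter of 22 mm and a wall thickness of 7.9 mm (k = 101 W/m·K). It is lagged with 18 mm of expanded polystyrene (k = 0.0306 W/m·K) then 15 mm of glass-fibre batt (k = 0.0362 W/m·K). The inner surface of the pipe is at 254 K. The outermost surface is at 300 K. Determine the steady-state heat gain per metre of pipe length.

q′ ≈ 9.24 W/m

Treating each annulus and film as a series resistance:
R_brass pipe wall = ln(18.9/11)/(2π×101×1) = 8.529×10^-4 K/W
R_expanded polystyrene = ln(36.9/18.9)/(2π×0.0306×1) = 3.48 K/W
R_glass-fibre batt = ln(51.9/36.9)/(2π×0.0362×1) = 1.5 K/W
R_total = 4.98 K/W
Q = ΔT/R_total = 46/4.98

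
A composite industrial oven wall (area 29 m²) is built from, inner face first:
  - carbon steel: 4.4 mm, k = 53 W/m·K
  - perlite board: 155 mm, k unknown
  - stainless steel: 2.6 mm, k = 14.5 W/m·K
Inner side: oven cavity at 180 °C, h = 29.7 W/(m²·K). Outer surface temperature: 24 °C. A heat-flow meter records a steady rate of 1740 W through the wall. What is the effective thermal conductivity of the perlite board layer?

Model the wall as resistances in series:
R_inner film = 1/(h_i·A) = 1/(29.7×29) = 0.001161 K/W
R_carbon steel = L/(kA) = 0.0044/(53×29) = 2.863×10^-6 K/W
R_stainless steel = L/(kA) = 0.0026/(14.5×29) = 6.183×10^-6 K/W
Sum of known resistances R_other = 0.00117 K/W
Total R = ΔT/Q = 156/1740 = 0.08966 K/W
R_perlite board = R_total − R_other = 0.08849 K/W
k = L/(R·A) = 0.155/(0.08849×29)

k ≈ 0.0604 W/(m·K)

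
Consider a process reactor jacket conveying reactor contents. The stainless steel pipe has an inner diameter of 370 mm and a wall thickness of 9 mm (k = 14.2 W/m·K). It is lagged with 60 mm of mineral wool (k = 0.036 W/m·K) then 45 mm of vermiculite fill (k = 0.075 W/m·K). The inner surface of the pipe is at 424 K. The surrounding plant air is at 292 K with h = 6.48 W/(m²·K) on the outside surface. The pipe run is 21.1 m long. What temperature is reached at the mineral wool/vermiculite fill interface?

T ≈ 327 K

For a radial system each layer contributes R = ln(r_out/r_in)/(2πkL); films add R = 1/(hA).
R_stainless steel pipe wall = ln(194/185)/(2π×14.2×21.1) = 2.523×10^-5 K/W
R_mineral wool = ln(254/194)/(2π×0.036×21.1) = 0.05646 K/W
R_vermiculite fill = ln(299/254)/(2π×0.075×21.1) = 0.0164 K/W
R_outer film = 1/(h_o·2πr_oL) = 1/(6.48×2π×0.299×21.1) = 0.003893 K/W
R_total = 0.07678 K/W
Q = ΔT/R_total = 132/0.07678
Q = 1720 W
T_interface = T_inner − Q·ΣR(inner→interface) = 424 − 1720×0.05649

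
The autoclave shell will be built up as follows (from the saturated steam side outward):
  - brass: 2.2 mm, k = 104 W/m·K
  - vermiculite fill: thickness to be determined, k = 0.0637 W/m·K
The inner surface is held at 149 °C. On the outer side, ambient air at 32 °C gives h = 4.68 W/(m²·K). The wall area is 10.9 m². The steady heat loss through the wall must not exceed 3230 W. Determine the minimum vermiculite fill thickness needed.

Thermal resistances in series:
R_brass = L/(kA) = 0.0022/(104×10.9) = 1.941×10^-6 K/W
R_outer film = 1/(h_o·A) = 1/(4.68×10.9) = 0.0196 K/W
Sum of the known resistances R_other = 0.01961 K/W
Required total resistance R_tot = ΔT/Q_allow = 117/3230 = 0.03622 K/W
R_vermiculite fill = R_tot − R_other = 0.01662 K/W
L = R·k·A = 0.01662×0.0637×10.9

L ≈ 11.5 mm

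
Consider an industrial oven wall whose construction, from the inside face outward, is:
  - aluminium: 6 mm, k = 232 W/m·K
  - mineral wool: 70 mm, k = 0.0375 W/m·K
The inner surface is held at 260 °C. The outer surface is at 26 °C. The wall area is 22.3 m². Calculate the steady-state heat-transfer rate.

Q ≈ 2800 W

Series thermal resistances:
R_aluminium = L/(kA) = 0.006/(232×22.3) = 1.16×10^-6 K/W
R_mineral wool = L/(kA) = 0.07/(0.0375×22.3) = 0.08371 K/W
R_total = 0.08371 K/W
Q = ΔT / R_total = 234 / 0.08371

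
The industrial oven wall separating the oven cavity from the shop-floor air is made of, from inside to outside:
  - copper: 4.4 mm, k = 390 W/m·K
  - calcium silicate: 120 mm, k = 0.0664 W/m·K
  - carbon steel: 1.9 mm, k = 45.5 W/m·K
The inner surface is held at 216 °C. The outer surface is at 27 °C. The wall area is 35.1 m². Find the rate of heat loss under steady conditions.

Series thermal resistances:
R_copper = L/(kA) = 0.0044/(390×35.1) = 3.214×10^-7 K/W
R_calcium silicate = L/(kA) = 0.12/(0.0664×35.1) = 0.05149 K/W
R_carbon steel = L/(kA) = 0.0019/(45.5×35.1) = 1.19×10^-6 K/W
R_total = 0.05149 K/W
Q = ΔT / R_total = 189 / 0.05149

Q ≈ 3670 W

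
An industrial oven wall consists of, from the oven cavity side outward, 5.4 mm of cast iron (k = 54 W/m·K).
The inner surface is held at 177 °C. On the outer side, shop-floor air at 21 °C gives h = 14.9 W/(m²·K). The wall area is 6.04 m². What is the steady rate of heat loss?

Model the wall as resistances in series:
R_cast iron = L/(kA) = 0.0054/(54×6.04) = 1.656×10^-5 K/W
R_outer film = 1/(h_o·A) = 1/(14.9×6.04) = 0.01111 K/W
R_total = 0.01113 K/W
Q = ΔT / R_total = 156 / 0.01113

Q ≈ 14000 W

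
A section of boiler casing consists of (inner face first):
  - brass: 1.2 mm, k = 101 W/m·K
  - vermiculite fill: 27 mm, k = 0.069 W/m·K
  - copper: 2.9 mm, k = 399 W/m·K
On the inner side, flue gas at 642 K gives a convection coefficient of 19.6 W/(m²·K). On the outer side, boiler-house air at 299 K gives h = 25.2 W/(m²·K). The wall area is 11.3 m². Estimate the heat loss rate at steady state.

Thermal resistances in series:
R_inner film = 1/(h_i·A) = 1/(19.6×11.3) = 0.004515 K/W
R_brass = L/(kA) = 0.0012/(101×11.3) = 1.051×10^-6 K/W
R_vermiculite fill = L/(kA) = 0.027/(0.069×11.3) = 0.03463 K/W
R_copper = L/(kA) = 0.0029/(399×11.3) = 6.432×10^-7 K/W
R_outer film = 1/(h_o·A) = 1/(25.2×11.3) = 0.003512 K/W
R_total = 0.04266 K/W
Q = ΔT / R_total = 343 / 0.04266

Q ≈ 8040 W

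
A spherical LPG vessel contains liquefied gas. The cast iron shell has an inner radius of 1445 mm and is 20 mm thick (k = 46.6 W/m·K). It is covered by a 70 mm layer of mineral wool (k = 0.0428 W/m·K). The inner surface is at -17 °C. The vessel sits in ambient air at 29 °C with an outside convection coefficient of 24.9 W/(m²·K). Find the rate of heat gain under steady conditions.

Radial (spherical) resistances in series:
R_cast iron shell = (1/1.445 − 1/1.465)/(4π×46.6) = 1.613×10^-5 K/W
R_mineral wool = (1/1.465 − 1/1.535)/(4π×0.0428) = 0.05788 K/W
R_outer film = 1/(h·4πr_o²) = 1/(24.9×4π×1.535²) = 0.001356 K/W
R_total = 0.05925 K/W
Q = ΔT/R_total = 46/0.05925

Q ≈ 776 W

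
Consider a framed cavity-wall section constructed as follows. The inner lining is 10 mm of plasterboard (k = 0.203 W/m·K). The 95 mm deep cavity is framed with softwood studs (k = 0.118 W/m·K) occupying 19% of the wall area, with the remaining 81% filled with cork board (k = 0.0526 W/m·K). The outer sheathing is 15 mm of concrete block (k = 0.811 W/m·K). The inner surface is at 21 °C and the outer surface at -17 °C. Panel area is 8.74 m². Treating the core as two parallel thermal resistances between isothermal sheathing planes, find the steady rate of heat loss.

Q ≈ 217 W

Sheathing layers in series; stud and cavity paths in parallel between them.
R_inner = 0.01/(0.203×8.74) = 0.005636 K/W
R_stud  = 0.095/(0.118×0.19×8.74) = 0.4848 K/W
R_cav   = 0.095/(0.0526×0.81×8.74) = 0.2551 K/W
1/R_core = 1/R_stud + 1/R_cav → R_core = 0.1672 K/W
R_outer = 0.015/(0.811×8.74) = 0.002116 K/W
R_total = 0.1749 K/W
Q = ΔT/R_total = 38/0.1749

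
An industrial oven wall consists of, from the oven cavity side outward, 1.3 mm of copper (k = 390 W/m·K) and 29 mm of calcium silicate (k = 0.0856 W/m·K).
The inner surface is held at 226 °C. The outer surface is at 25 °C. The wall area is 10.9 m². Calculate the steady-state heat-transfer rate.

Model the wall as resistances in series:
R_copper = L/(kA) = 0.0013/(390×10.9) = 3.058×10^-7 K/W
R_calcium silicate = L/(kA) = 0.029/(0.0856×10.9) = 0.03108 K/W
R_total = 0.03108 K/W
Q = ΔT / R_total = 201 / 0.03108

Q ≈ 6470 W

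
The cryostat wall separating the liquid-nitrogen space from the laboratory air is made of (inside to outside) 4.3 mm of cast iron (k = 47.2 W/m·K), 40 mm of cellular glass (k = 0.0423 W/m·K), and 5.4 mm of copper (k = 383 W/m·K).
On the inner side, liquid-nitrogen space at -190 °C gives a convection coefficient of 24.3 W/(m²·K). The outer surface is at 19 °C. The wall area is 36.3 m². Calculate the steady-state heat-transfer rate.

Treating each layer as a thermal resistance in series:
R_inner film = 1/(h_i·A) = 1/(24.3×36.3) = 0.001134 K/W
R_cast iron = L/(kA) = 0.0043/(47.2×36.3) = 2.51×10^-6 K/W
R_cellular glass = L/(kA) = 0.04/(0.0423×36.3) = 0.02605 K/W
R_copper = L/(kA) = 0.0054/(383×36.3) = 3.884×10^-7 K/W
R_total = 0.02719 K/W
Q = ΔT / R_total = 209 / 0.02719

Q ≈ 7690 W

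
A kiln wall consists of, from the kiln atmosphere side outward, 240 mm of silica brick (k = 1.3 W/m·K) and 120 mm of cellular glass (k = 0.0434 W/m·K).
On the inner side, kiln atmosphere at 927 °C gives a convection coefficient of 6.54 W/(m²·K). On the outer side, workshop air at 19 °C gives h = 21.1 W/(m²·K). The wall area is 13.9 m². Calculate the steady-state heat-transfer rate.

Series thermal resistances:
R_inner film = 1/(h_i·A) = 1/(6.54×13.9) = 0.011 K/W
R_silica brick = L/(kA) = 0.24/(1.3×13.9) = 0.01328 K/W
R_cellular glass = L/(kA) = 0.12/(0.0434×13.9) = 0.1989 K/W
R_outer film = 1/(h_o·A) = 1/(21.1×13.9) = 0.00341 K/W
R_total = 0.2266 K/W
Q = ΔT / R_total = 908 / 0.2266

Q ≈ 4010 W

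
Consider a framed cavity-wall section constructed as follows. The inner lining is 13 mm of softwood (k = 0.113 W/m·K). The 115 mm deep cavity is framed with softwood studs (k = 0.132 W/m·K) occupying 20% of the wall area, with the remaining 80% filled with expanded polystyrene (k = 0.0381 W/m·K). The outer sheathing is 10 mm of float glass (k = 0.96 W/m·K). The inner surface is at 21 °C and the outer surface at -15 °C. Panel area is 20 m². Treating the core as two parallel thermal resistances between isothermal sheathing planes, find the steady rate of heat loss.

Sheathing layers in series; stud and cavity paths in parallel between them.
R_inner = 0.013/(0.113×20) = 0.005752 K/W
R_stud  = 0.115/(0.132×0.2×20) = 0.2178 K/W
R_cav   = 0.115/(0.0381×0.8×20) = 0.1886 K/W
1/R_core = 1/R_stud + 1/R_cav → R_core = 0.1011 K/W
R_outer = 0.01/(0.96×20) = 5.208×10^-4 K/W
R_total = 0.1074 K/W
Q = ΔT/R_total = 36/0.1074

Q ≈ 335 W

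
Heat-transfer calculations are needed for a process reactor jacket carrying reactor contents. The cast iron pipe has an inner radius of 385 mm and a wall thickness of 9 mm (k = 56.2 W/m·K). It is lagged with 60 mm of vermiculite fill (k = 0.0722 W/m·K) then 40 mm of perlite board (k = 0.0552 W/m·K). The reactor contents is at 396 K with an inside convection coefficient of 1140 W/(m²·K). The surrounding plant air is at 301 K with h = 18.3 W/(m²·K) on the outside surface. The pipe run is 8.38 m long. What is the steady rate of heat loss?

Q ≈ 1390 W

Treating each annulus and film as a series resistance:
R_inner film = 1/(h_i·2πr₁L) = 1/(1140×2π×0.385×8.38) = 4.327×10^-5 K/W
R_cast iron pipe wall = ln(394/385)/(2π×56.2×8.38) = 7.809×10^-6 K/W
R_vermiculite fill = ln(454/394)/(2π×0.0722×8.38) = 0.03729 K/W
R_perlite board = ln(494/454)/(2π×0.0552×8.38) = 0.02905 K/W
R_outer film = 1/(h_o·2πr_oL) = 1/(18.3×2π×0.494×8.38) = 0.002101 K/W
R_total = 0.06849 K/W
Q = ΔT/R_total = 95/0.06849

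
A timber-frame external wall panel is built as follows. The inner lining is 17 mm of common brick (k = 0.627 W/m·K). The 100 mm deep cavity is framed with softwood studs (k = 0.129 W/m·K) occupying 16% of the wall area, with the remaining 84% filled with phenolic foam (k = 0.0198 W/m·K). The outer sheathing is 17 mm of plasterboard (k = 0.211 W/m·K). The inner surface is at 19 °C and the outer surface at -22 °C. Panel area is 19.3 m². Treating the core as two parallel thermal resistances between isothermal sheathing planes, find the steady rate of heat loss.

Q ≈ 284 W

Sheathing layers in series; stud and cavity paths in parallel between them.
R_inner = 0.017/(0.627×19.3) = 0.001405 K/W
R_stud  = 0.1/(0.129×0.16×19.3) = 0.251 K/W
R_cav   = 0.1/(0.0198×0.84×19.3) = 0.3115 K/W
1/R_core = 1/R_stud + 1/R_cav → R_core = 0.139 K/W
R_outer = 0.017/(0.211×19.3) = 0.004175 K/W
R_total = 0.1446 K/W
Q = ΔT/R_total = 41/0.1446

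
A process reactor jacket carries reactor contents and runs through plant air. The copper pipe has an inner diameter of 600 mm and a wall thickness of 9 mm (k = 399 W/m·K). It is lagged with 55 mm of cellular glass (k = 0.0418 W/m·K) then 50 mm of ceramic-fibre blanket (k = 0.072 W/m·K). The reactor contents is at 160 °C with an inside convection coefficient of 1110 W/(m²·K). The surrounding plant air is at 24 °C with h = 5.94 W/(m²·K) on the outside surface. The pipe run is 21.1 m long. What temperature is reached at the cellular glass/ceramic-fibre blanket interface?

For a radial system each layer contributes R = ln(r_out/r_in)/(2πkL); films add R = 1/(hA).
R_inner film = 1/(h_i·2πr₁L) = 1/(1110×2π×0.3×21.1) = 2.265×10^-5 K/W
R_copper pipe wall = ln(309/300)/(2π×399×21.1) = 5.588×10^-7 K/W
R_cellular glass = ln(364/309)/(2π×0.0418×21.1) = 0.02956 K/W
R_ceramic-fibre blanket = ln(414/364)/(2π×0.072×21.1) = 0.01348 K/W
R_outer film = 1/(h_o·2πr_oL) = 1/(5.94×2π×0.414×21.1) = 0.003067 K/W
R_total = 0.04613 K/W
Q = ΔT/R_total = 136/0.04613
Q = 2950 W
T_interface = T_inner − Q·ΣR(inner→interface) = 160 − 2950×0.02958

T ≈ 72.8 °C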